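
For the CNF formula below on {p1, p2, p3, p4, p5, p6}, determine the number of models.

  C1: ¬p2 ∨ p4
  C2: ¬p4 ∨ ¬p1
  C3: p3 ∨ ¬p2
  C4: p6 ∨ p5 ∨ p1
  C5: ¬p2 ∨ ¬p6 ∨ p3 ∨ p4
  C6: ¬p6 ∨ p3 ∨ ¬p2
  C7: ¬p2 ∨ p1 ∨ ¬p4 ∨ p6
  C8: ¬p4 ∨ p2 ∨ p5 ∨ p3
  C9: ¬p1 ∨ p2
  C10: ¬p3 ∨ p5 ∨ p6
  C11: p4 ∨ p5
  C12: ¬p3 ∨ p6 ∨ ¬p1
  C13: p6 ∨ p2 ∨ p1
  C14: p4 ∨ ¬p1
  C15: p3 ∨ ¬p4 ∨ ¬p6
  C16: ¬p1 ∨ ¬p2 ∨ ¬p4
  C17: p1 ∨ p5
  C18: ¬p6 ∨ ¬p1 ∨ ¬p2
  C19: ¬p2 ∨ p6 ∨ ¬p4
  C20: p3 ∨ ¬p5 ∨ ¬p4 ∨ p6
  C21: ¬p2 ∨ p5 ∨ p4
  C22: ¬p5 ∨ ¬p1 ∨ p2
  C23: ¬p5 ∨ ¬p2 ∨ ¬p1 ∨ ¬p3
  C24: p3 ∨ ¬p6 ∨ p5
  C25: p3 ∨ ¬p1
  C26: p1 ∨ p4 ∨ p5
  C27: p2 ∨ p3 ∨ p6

4

There are 2^6 = 64 truth assignments over (p1, p2, p3, p4, p5, p6).
Split on p6. With p6 = True, the clauses containing p6 are satisfied and ¬p6 drops from the rest; 4 of the 2^5 = 32 assignments to the other variables satisfy what remains.
With p6 = False, by the same count on the reduced clause set, 0 assignments work.
(One model: p1=F, p2=F, p3=F, p4=F, p5=T, p6=T.)
Total: 4 + 0 = 4.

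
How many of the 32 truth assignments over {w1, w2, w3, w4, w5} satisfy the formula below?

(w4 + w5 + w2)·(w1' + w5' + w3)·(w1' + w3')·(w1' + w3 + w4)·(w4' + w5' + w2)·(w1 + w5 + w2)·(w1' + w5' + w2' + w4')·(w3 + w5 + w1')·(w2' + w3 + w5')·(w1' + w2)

8

There are 2^5 = 32 truth assignments over (w1, w2, w3, w4, w5).
Split on w5. With w5 = 1, the clauses containing w5 are satisfied and w5' drops from the rest; 4 of the 2^4 = 16 assignments to the other variables satisfy what remains.
With w5 = 0, by the same count on the reduced clause set, 4 assignments work.
Total: 4 + 4 = 8.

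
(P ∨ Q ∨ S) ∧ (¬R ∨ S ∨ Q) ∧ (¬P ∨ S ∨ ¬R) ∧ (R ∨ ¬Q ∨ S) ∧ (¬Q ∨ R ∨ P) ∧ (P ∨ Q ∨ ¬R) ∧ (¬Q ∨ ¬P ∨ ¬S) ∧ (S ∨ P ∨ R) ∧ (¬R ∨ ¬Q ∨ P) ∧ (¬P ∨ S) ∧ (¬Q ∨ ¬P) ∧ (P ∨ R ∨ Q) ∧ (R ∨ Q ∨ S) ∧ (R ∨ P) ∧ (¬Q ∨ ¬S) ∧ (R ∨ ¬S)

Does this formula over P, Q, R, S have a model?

Satisfiable

Try P = True.
Unit clause (S) forces S = True.
Unit clause (¬Q) forces Q = False.
Unit clause (R) forces R = True.
This assignment satisfies each clause.
A satisfying assignment: P: True; Q: False; R: True; S: True.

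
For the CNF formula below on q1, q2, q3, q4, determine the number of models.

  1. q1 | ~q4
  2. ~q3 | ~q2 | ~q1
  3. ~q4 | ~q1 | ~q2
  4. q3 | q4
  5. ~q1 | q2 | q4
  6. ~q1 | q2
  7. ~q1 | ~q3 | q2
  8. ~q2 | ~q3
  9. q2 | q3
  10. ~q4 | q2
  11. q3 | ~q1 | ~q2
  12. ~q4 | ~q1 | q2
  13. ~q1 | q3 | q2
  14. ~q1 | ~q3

1

There are 2^4 = 16 truth assignments over (q1, q2, q3, q4).
Check each against the 14 clauses (columns in the order q1, q2, q3, q4):
  F F F F  ✗ fails (q3 | q4)
  F F F T  ✗ fails (q1 | ~q4)
  F F T F  ✓ satisfies all
  F F T T  ✗ fails (q1 | ~q4)
  F T F F  ✗ fails (q3 | q4)
  F T F T  ✗ fails (q1 | ~q4)
  F T T F  ✗ fails (~q2 | ~q3)
  F T T T  ✗ fails (q1 | ~q4)
  T F F F  ✗ fails (q3 | q4)
  T F F T  ✗ fails (~q1 | q2)
  T F T F  ✗ fails (~q1 | q2 | q4)
  T F T T  ✗ fails (~q1 | q2)
  T T F F  ✗ fails (q3 | q4)
  T T F T  ✗ fails (~q4 | ~q1 | ~q2)
  T T T F  ✗ fails (~q3 | ~q2 | ~q1)
  T T T T  ✗ fails (~q3 | ~q2 | ~q1)
1 of the 16 rows is a model.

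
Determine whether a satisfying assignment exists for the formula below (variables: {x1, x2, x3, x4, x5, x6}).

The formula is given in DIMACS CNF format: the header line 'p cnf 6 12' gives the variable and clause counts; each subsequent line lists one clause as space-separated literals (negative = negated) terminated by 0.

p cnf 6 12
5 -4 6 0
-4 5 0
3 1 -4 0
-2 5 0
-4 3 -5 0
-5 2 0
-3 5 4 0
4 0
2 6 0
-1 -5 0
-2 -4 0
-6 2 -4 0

No, unsatisfiable

(x4) alone gives x4 = True.
(x5) alone gives x5 = True.
(x3) alone gives x3 = True.
(x2) alone gives x2 = True.
Now (¬x2) is unsatisfied and unit — conflict.
No assignment satisfies every clause.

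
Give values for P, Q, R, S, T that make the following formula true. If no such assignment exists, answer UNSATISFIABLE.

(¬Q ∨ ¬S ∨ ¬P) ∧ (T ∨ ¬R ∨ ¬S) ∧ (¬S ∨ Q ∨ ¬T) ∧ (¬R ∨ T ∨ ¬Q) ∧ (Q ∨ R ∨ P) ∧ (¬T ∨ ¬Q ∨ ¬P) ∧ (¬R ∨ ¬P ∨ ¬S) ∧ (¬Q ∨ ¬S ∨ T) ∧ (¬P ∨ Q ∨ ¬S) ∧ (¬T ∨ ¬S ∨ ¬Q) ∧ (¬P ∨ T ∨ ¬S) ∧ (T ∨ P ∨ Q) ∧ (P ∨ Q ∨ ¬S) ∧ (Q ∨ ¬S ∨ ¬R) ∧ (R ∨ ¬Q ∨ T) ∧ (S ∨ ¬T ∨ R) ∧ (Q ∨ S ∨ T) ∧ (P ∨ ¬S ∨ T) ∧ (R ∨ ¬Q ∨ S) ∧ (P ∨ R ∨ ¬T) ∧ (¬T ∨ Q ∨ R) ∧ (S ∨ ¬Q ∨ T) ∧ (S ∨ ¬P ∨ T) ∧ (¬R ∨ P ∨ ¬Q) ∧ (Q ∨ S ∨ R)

P=True,  Q=False,  R=True,  S=False,  T=True

Try Q = False.
Try S = False.
From the singleton clause (T), T = True.
From the singleton clause (R), R = True.
All clauses hold; P can take either value.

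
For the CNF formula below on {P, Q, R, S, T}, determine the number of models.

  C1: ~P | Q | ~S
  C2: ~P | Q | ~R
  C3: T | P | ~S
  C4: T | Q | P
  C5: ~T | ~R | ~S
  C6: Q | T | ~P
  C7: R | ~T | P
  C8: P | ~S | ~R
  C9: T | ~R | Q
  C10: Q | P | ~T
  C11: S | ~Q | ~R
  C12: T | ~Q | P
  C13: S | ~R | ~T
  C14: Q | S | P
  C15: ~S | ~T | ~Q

There are 2^5 = 32 truth assignments over (P, Q, R, S, T).
Split on Q. With Q = 1, the clauses containing Q are satisfied and ~Q drops from the rest; 4 of the 2^4 = 16 assignments to the other variables satisfy what remains.
With Q = 0, by the same count on the reduced clause set, 1 assignment works.
Total: 4 + 1 = 5.

5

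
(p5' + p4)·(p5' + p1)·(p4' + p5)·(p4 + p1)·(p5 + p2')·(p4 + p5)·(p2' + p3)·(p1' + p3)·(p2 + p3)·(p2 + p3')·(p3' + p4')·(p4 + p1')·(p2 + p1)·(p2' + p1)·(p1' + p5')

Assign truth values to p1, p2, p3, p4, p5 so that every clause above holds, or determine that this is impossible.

Suppose p5 = 0.
The clause (p4') is unit, so p4 = 0.
But (p4) is also a unit clause — contradiction.
That branch fails; take p5 = 1 instead.
The clause (p4) is unit, so p4 = 1.
The clause (p1) is unit, so p1 = 1.
But (p1') is also a unit clause — contradiction.
Both values of p5 lead to a conflict.

UNSATISFIABLE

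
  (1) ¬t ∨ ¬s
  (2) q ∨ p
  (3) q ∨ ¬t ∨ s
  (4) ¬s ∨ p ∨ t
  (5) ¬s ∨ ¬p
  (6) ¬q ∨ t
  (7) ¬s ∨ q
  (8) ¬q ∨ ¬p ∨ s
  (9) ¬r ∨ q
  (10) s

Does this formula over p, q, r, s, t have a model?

The clause (s) is unit, so s = True.
The clause (¬t) is unit, so t = False.
The clause (p) is unit, so p = True.
But (¬p) is also a unit clause — contradiction.
No assignment satisfies every clause.

No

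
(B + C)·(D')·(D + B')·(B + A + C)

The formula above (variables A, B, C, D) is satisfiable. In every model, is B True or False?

Suppose B = 1.
The clause (D') is unit, so D = 0.
Now (D) is unsatisfied and unit — conflict.
So every satisfying assignment has B = False.

False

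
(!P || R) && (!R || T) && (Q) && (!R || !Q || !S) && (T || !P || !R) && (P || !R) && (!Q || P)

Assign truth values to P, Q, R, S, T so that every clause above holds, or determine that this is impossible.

P=true, Q=true, R=true, S=false, T=true

(Q) alone gives Q = true.
(P) alone gives P = true.
(R) alone gives R = true.
(T) alone gives T = true.
(!S) alone gives S = false.
This assignment satisfies each clause.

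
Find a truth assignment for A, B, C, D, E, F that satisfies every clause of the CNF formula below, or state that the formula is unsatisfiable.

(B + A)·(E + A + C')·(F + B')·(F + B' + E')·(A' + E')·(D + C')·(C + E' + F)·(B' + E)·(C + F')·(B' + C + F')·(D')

Unit clause (D') forces D = 0.
Unit clause (C') forces C = 0.
Unit clause (F') forces F = 0.
Unit clause (B') forces B = 0.
Unit clause (A) forces A = 1.
Unit clause (E') forces E = 0.
Every clause now holds.

A: 1,  B: 0,  C: 0,  D: 0,  E: 0,  F: 0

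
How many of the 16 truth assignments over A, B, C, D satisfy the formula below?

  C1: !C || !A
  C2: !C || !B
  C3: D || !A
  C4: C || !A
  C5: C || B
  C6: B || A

2

There are 2^4 = 16 truth assignments over (A, B, C, D).
Split on B. With B = true, the clauses containing B are satisfied and !B drops from the rest; 2 of the 2^3 = 8 assignments to the other variables satisfy what remains.
With B = false, by the same count on the reduced clause set, 0 assignments work.
(One model: A=F, B=T, C=F, D=F.)
Total: 2 + 0 = 2.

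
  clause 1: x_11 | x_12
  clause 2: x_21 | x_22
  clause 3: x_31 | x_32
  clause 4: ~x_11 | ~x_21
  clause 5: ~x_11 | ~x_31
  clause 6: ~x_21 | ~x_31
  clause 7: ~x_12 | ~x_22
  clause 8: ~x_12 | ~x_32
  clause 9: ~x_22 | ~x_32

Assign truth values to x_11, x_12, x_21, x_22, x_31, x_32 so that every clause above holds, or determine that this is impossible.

UNSATISFIABLE

Try x_11 = 1.
(~x_21) alone gives x_21 = 0.
(x_22) alone gives x_22 = 1.
(~x_31) alone gives x_31 = 0.
(x_32) alone gives x_32 = 1.
But (~x_32) is also a unit clause — contradiction.
Backtrack on x_11: now try x_11 = 0.
(x_12) alone gives x_12 = 1.
(~x_22) alone gives x_22 = 0.
(x_21) alone gives x_21 = 1.
(~x_31) alone gives x_31 = 0.
(x_32) alone gives x_32 = 1.
But (~x_32) is also a unit clause — contradiction.
Neither x_11 = 1 nor x_11 = 0 works.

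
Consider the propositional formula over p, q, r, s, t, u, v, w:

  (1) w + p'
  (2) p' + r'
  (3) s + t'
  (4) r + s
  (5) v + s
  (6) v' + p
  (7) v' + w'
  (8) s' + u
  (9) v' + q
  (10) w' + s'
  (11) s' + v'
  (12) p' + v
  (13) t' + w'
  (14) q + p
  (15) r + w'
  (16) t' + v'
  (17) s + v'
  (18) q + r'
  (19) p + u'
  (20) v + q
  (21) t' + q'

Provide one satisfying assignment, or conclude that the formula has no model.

UNSATISFIABLE

Suppose w = 1.
The clause (v') is unit, so v = 0.
The clause (s) is unit, so s = 1.
That conflicts with the unit clause (s').
Undo w and try w = 0.
The clause (p') is unit, so p = 0.
The clause (v') is unit, so v = 0.
The clause (s) is unit, so s = 1.
The clause (u) is unit, so u = 1.
That conflicts with the unit clause (u').
Both values of w lead to a conflict.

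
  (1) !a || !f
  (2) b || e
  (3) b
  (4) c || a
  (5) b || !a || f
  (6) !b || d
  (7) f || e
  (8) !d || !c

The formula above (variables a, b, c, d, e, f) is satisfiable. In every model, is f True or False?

Suppose f = true.
The clause (!a) is unit, so a = false.
The clause (b) is unit, so b = true.
The clause (c) is unit, so c = true.
The clause (d) is unit, so d = true.
That conflicts with the unit clause (!d).
So every satisfying assignment has f = False.

False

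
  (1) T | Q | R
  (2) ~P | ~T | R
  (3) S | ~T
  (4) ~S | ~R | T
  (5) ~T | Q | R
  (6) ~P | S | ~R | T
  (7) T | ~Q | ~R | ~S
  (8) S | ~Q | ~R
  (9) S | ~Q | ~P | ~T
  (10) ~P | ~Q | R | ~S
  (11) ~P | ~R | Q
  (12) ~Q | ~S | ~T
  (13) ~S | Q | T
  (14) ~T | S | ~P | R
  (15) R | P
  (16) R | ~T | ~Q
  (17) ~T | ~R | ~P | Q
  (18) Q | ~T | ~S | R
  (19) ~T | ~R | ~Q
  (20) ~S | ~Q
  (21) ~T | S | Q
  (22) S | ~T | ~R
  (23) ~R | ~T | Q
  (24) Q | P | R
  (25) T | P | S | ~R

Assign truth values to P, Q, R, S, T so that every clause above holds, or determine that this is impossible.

Case S = 0:
Unit clause (~T) forces T = 0.
Case Q = 1:
Unit clause (~R) forces R = 0.
Unit clause (P) forces P = 1.
All clauses are satisfied.

P: 1, Q: 1, R: 0, S: 0, T: 0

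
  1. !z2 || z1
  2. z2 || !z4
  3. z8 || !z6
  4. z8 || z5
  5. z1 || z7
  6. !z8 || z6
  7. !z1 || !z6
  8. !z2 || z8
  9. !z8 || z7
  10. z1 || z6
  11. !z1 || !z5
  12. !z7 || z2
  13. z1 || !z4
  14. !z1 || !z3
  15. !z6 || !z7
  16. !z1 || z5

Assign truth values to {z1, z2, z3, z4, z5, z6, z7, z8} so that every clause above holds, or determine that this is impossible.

UNSATISFIABLE

Try z2 = false.
Unit clause (!z4) forces z4 = false.
Unit clause (!z7) forces z7 = false.
Unit clause (z1) forces z1 = true.
Unit clause (!z6) forces z6 = false.
Unit clause (!z8) forces z8 = false.
Unit clause (z5) forces z5 = true.
But (!z5) is also a unit clause — contradiction.
That branch fails; take z2 = true instead.
Unit clause (z1) forces z1 = true.
Unit clause (!z6) forces z6 = false.
Unit clause (!z8) forces z8 = false.
But (z8) is also a unit clause — contradiction.
Neither z2 = true nor z2 = false works.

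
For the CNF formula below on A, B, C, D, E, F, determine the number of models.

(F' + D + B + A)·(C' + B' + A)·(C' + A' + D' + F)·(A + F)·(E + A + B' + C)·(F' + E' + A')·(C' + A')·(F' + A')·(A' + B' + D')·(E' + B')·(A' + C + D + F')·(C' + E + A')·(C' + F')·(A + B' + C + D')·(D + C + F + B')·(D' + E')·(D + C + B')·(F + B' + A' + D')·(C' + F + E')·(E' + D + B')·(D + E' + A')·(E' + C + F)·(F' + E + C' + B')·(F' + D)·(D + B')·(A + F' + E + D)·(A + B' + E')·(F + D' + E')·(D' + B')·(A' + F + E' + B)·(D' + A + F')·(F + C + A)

There are 2^6 = 64 truth assignments over (A, B, C, D, E, F).
Split on B. With B = 1, the clauses containing B are satisfied and B' drops from the rest; 0 of the 2^5 = 32 assignments to the other variables satisfy what remains.
With B = 0, by the same count on the reduced clause set, 2 assignments work.
(One model: A=T, B=F, C=F, D=F, E=F, F=F.)
Total: 0 + 2 = 2.

2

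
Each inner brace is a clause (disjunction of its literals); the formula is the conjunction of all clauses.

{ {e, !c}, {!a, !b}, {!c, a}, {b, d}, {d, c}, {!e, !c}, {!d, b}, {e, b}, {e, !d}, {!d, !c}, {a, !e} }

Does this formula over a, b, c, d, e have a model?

Case e = true:
(!c) alone gives c = false.
(d) alone gives d = true.
(b) alone gives b = true.
(!a) alone gives a = false.
But (a) is also a unit clause — contradiction.
That branch fails; take e = false instead.
(!c) alone gives c = false.
(d) alone gives d = true.
But (!d) is also a unit clause — contradiction.
Either choice for e ends in contradiction.
No assignment satisfies every clause.

No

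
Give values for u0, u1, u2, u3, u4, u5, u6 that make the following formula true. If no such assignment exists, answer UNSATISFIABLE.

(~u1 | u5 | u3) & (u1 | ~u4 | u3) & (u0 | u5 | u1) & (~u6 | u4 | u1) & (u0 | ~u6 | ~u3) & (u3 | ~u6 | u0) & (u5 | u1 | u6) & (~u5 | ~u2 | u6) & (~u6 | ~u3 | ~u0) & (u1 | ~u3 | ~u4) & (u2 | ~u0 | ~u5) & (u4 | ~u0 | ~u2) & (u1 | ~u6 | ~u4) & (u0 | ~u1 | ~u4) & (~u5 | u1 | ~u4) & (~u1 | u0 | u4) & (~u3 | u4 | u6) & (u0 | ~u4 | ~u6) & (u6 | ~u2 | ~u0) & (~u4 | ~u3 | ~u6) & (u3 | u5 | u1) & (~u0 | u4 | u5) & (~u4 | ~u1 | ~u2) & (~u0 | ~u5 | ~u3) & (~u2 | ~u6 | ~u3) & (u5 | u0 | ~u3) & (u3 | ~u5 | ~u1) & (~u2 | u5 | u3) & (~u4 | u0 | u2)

Suppose u1 = 1.
Suppose u5 = 0.
From the singleton clause (u3), u3 = 1.
From the singleton clause (u0), u0 = 1.
From the singleton clause (~u6), u6 = 0.
From the singleton clause (u4), u4 = 1.
From the singleton clause (~u2), u2 = 0.
Every clause now holds.

u0 ↦ 1, u1 ↦ 1, u2 ↦ 0, u3 ↦ 1, u4 ↦ 1, u5 ↦ 0, u6 ↦ 0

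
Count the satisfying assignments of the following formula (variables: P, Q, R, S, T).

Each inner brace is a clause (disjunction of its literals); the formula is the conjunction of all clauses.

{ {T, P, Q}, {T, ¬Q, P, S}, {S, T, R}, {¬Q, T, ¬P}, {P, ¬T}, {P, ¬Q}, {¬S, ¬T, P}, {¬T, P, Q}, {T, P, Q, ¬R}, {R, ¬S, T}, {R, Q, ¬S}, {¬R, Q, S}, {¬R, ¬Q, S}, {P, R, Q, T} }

There are 2^5 = 32 truth assignments over (P, Q, R, S, T).
Split on T. With T = True, the clauses containing T are satisfied and ¬T drops from the rest; 5 of the 2^4 = 16 assignments to the other variables satisfy what remains.
With T = False, by the same count on the reduced clause set, 1 assignment works.
Total: 5 + 1 = 6.

6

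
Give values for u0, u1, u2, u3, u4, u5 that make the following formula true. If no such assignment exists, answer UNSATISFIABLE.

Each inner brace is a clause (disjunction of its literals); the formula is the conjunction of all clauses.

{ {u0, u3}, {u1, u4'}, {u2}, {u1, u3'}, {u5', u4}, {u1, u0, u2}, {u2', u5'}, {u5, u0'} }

(u2) alone gives u2 = 1.
(u5') alone gives u5 = 0.
(u0') alone gives u0 = 0.
(u3) alone gives u3 = 1.
(u1) alone gives u1 = 1.
No clause remains; u4 is free.

u0=0, u1=1, u2=1, u3=1, u4=0, u5=0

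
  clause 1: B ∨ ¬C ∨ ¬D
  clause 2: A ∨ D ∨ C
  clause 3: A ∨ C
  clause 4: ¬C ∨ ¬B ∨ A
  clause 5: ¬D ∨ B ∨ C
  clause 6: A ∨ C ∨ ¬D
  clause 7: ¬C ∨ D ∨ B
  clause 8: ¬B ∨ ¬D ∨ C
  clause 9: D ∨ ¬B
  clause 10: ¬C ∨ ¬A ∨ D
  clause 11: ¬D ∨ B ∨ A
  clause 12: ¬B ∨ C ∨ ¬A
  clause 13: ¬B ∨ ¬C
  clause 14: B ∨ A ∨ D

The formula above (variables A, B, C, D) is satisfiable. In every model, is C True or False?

False

Suppose C = True.
(¬B) alone gives B = False.
(¬D) alone gives D = False.
But (D) is also a unit clause — contradiction.
So every satisfying assignment has C = False.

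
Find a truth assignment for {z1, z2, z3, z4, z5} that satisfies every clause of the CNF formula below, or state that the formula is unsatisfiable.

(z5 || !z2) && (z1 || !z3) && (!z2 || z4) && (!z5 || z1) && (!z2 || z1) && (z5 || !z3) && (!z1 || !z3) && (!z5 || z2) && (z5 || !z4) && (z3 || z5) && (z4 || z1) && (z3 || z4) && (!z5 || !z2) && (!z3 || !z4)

Branch on z5: set z5 = true.
(z1) alone gives z1 = true.
(!z3) alone gives z3 = false.
(z2) alone gives z2 = true.
That conflicts with the unit clause (!z2).
Undo z5 and try z5 = false.
(!z2) alone gives z2 = false.
(!z3) alone gives z3 = false.
That conflicts with the unit clause (z3).
Neither z5 = true nor z5 = false works.

UNSATISFIABLE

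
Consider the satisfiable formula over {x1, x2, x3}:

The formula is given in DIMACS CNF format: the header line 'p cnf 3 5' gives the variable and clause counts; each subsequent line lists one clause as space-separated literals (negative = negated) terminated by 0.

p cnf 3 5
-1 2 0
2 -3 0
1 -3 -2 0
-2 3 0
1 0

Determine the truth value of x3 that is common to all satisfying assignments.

Suppose x3 = False.
The clause (¬x2) is unit, so x2 = False.
The clause (¬x1) is unit, so x1 = False.
That conflicts with the unit clause (x1).
So every satisfying assignment has x3 = True.

True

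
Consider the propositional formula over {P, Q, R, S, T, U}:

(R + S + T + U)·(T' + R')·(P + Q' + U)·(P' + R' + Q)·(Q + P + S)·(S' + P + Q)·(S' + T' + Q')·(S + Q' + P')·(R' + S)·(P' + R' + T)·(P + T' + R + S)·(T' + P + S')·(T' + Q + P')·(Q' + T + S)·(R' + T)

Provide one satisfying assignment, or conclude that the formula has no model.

Suppose T = 0.
Unit clause (R') forces R = 0.
Suppose S = 1.
Suppose P = 0.
Unit clause (Q) forces Q = 1.
Unit clause (U) forces U = 1.
All clauses are satisfied.

P ↦ 0; Q ↦ 1; R ↦ 0; S ↦ 1; T ↦ 0; U ↦ 1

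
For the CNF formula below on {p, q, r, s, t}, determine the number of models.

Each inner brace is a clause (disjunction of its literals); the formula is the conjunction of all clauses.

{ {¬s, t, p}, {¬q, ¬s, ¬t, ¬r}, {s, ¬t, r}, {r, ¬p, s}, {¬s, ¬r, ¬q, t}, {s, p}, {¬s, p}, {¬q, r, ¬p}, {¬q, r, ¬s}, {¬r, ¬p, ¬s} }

There are 2^5 = 32 truth assignments over (p, q, r, s, t).
Split on s. With s = True, the clauses containing s are satisfied and ¬s drops from the rest; 2 of the 2^4 = 16 assignments to the other variables satisfy what remains.
With s = False, by the same count on the reduced clause set, 4 assignments work.
(One model: p=T, q=F, r=F, s=T, t=F.)
Total: 2 + 4 = 6.

6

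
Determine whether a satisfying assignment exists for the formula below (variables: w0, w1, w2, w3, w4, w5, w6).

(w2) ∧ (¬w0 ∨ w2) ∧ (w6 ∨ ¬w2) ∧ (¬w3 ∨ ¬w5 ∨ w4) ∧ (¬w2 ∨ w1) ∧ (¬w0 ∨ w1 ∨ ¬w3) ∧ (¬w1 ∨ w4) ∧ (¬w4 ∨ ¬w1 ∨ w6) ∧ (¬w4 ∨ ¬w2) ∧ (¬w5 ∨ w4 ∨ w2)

The clause (w2) is unit, so w2 = True.
The clause (w6) is unit, so w6 = True.
The clause (w1) is unit, so w1 = True.
The clause (w4) is unit, so w4 = True.
But (¬w4) is also a unit clause — contradiction.
No assignment satisfies every clause.

No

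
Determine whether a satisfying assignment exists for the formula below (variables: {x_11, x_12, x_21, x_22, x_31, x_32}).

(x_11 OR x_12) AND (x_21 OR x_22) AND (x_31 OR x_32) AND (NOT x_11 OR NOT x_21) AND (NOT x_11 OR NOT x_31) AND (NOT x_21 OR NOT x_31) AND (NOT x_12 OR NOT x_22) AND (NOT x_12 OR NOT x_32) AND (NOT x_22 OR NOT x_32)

Case x_11 = true:
The clause (NOT x_21) is unit, so x_21 = false.
The clause (x_22) is unit, so x_22 = true.
The clause (NOT x_31) is unit, so x_31 = false.
The clause (x_32) is unit, so x_32 = true.
That conflicts with the unit clause (NOT x_32).
Undo x_11 and try x_11 = false.
The clause (x_12) is unit, so x_12 = true.
The clause (NOT x_22) is unit, so x_22 = false.
The clause (x_21) is unit, so x_21 = true.
The clause (NOT x_31) is unit, so x_31 = false.
The clause (x_32) is unit, so x_32 = true.
That conflicts with the unit clause (NOT x_32).
Either choice for x_11 ends in contradiction.
No assignment satisfies every clause.

Unsatisfiable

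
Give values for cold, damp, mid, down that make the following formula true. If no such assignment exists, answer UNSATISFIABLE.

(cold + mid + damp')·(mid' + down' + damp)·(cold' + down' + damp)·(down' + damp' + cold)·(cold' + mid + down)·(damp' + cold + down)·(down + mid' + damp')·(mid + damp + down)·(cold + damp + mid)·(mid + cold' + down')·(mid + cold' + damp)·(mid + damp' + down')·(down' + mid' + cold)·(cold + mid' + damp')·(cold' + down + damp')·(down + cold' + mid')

cold: 1; damp: 1; mid: 1; down: 1

Try cold = 1.
Try down = 1.
The clause (damp) is unit, so damp = 1.
The clause (mid) is unit, so mid = 1.
This assignment satisfies each clause.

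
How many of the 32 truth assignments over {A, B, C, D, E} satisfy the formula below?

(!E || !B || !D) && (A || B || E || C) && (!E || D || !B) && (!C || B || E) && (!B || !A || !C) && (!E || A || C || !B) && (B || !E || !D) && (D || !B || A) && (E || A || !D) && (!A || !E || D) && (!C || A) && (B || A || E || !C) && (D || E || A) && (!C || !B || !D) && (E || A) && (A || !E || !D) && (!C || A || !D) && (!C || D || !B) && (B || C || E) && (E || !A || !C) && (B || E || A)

3

There are 2^5 = 32 truth assignments over (A, B, C, D, E).
Split on E. With E = true, the clauses containing E are satisfied and !E drops from the rest; 1 of the 2^4 = 16 assignments to the other variables satisfy what remains.
With E = false, by the same count on the reduced clause set, 2 assignments work.
(One model: A=F, B=F, C=F, D=F, E=T.)
Total: 1 + 2 = 3.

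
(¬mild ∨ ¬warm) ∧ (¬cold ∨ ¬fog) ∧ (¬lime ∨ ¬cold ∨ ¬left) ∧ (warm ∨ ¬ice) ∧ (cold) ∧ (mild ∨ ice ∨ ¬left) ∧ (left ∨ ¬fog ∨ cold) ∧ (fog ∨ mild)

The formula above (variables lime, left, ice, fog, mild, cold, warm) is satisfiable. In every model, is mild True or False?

True

Suppose mild = False.
(cold) alone gives cold = True.
(¬fog) alone gives fog = False.
Now (fog) is unsatisfied and unit — conflict.
So every satisfying assignment has mild = True.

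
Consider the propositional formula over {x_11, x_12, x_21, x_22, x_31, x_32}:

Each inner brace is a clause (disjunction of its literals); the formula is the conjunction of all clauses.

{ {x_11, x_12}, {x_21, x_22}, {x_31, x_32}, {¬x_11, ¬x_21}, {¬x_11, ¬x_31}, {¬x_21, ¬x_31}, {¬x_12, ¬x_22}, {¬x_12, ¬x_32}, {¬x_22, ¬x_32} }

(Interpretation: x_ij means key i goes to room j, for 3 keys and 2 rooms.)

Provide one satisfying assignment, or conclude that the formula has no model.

Branch on x_11: set x_11 = True.
(¬x_21) alone gives x_21 = False.
(x_22) alone gives x_22 = True.
(¬x_31) alone gives x_31 = False.
(x_32) alone gives x_32 = True.
But (¬x_32) is also a unit clause — contradiction.
Undo x_11 and try x_11 = False.
(x_12) alone gives x_12 = True.
(¬x_22) alone gives x_22 = False.
(x_21) alone gives x_21 = True.
(¬x_31) alone gives x_31 = False.
(x_32) alone gives x_32 = True.
But (¬x_32) is also a unit clause — contradiction.
Either choice for x_11 ends in contradiction.

UNSATISFIABLE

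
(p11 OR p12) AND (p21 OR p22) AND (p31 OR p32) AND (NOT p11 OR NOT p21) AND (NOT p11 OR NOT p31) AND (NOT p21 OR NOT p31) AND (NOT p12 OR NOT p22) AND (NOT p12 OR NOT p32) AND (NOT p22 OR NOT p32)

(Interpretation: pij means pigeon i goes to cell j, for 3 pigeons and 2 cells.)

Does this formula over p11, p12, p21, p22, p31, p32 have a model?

No, unsatisfiable

Branch on p11: set p11 = true.
The clause (NOT p21) is unit, so p21 = false.
The clause (p22) is unit, so p22 = true.
The clause (NOT p31) is unit, so p31 = false.
The clause (p32) is unit, so p32 = true.
Now (NOT p32) is unsatisfied and unit — conflict.
That branch fails; take p11 = false instead.
The clause (p12) is unit, so p12 = true.
The clause (NOT p22) is unit, so p22 = false.
The clause (p21) is unit, so p21 = true.
The clause (NOT p31) is unit, so p31 = false.
The clause (p32) is unit, so p32 = true.
Now (NOT p32) is unsatisfied and unit — conflict.
Neither p11 = true nor p11 = false works.
No assignment satisfies every clause.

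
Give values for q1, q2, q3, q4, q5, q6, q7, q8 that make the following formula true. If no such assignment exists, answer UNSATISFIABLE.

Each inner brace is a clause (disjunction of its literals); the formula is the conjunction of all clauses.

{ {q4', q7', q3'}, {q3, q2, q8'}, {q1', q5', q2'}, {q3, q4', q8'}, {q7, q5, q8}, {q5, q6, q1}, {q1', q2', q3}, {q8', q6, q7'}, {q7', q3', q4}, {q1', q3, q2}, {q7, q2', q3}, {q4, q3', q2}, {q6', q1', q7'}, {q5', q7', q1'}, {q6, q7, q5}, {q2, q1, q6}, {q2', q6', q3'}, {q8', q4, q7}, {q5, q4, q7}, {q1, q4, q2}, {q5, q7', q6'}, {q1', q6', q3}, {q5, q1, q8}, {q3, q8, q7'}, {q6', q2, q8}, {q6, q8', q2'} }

q1=0, q2=0, q3=1, q4=1, q5=0, q6=1, q7=0, q8=1

Case q4 = 1:
Case q7 = 0:
Case q3 = 1:
Case q5 = 0:
Unit clause (q8) forces q8 = 1.
Unit clause (q6) forces q6 = 1.
Unit clause (q2') forces q2 = 0.
No clause remains; q1 is free.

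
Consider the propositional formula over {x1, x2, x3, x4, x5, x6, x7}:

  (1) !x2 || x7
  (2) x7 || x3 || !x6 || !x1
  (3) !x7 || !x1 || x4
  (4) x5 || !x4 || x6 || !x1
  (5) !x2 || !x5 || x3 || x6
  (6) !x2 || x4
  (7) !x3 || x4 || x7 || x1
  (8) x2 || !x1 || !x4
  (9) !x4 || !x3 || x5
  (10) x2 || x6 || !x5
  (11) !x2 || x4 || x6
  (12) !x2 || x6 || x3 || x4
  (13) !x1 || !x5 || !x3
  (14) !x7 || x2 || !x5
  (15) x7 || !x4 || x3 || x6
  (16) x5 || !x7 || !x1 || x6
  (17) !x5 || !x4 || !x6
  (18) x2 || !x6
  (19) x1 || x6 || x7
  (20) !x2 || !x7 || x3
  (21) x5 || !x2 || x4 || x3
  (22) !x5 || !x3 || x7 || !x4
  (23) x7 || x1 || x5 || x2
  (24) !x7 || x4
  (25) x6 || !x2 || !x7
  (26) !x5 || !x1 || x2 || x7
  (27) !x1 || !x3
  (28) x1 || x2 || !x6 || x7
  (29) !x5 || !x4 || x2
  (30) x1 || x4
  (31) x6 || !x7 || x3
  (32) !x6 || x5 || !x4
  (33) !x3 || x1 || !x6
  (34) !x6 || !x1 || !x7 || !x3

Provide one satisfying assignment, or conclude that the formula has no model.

Try x2 = false.
From the singleton clause (!x6), x6 = false.
From the singleton clause (!x5), x5 = false.
Try x4 = false.
From the singleton clause (!x7), x7 = false.
From the singleton clause (x1), x1 = true.
From the singleton clause (!x3), x3 = false.
Every clause now holds.

x1 ↦ true,  x2 ↦ false,  x3 ↦ false,  x4 ↦ false,  x5 ↦ false,  x6 ↦ false,  x7 ↦ false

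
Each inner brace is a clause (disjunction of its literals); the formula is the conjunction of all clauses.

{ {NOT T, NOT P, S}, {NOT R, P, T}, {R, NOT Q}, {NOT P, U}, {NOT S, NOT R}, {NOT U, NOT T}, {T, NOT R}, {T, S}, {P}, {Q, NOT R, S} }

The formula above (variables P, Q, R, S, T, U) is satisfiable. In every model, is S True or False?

True

Suppose S = false.
Unit clause (T) forces T = true.
Unit clause (NOT P) forces P = false.
Now (P) is unsatisfied and unit — conflict.
So every satisfying assignment has S = True.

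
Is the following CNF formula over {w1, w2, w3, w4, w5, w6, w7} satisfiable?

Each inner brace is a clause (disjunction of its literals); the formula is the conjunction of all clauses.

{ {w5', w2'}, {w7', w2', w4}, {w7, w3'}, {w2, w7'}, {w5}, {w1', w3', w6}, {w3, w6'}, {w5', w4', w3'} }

Yes, satisfiable

Unit clause (w5) forces w5 = 1.
Unit clause (w2') forces w2 = 0.
Unit clause (w7') forces w7 = 0.
Unit clause (w3') forces w3 = 0.
Unit clause (w6') forces w6 = 0.
Every clause is now satisfied; w1, w4 are unconstrained.
A satisfying assignment: w1 ↦ 1; w2 ↦ 0; w3 ↦ 0; w4 ↦ 0; w5 ↦ 1; w6 ↦ 0; w7 ↦ 0.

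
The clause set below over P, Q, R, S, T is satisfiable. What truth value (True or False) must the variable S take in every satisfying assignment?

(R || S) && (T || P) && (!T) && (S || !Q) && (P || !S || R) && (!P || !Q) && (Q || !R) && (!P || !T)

Suppose S = false.
The clause (R) is unit, so R = true.
The clause (!T) is unit, so T = false.
The clause (P) is unit, so P = true.
The clause (!Q) is unit, so Q = false.
That conflicts with the unit clause (Q).
So every satisfying assignment has S = True.

True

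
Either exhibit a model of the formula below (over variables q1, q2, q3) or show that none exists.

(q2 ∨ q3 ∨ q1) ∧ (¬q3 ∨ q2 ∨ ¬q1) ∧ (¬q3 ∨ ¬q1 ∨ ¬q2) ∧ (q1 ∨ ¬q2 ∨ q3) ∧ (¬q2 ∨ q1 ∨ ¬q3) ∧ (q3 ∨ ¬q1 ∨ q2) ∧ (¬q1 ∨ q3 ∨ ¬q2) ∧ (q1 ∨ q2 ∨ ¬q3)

Case q2 = True:
Case q3 = False:
From the singleton clause (q1), q1 = True.
That conflicts with the unit clause (¬q1).
That branch fails; take q3 = True instead.
From the singleton clause (¬q1), q1 = False.
That conflicts with the unit clause (q1).
Either choice for q3 ends in contradiction.
That branch fails; take q2 = False instead.
Case q3 = True:
From the singleton clause (¬q1), q1 = False.
That conflicts with the unit clause (q1).
That branch fails; take q3 = False instead.
From the singleton clause (q1), q1 = True.
That conflicts with the unit clause (¬q1).
Either choice for q3 ends in contradiction.
Either choice for q2 ends in contradiction.

UNSATISFIABLE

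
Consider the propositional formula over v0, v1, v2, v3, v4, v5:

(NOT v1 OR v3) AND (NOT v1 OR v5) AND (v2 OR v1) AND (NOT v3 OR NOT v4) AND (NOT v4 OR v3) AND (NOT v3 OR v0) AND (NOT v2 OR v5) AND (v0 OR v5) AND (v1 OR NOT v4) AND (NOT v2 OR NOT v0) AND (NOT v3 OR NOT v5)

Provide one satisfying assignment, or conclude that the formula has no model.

v0=false, v1=false, v2=true, v3=false, v4=false, v5=true

Case v1 = false:
The clause (v2) is unit, so v2 = true.
The clause (v5) is unit, so v5 = true.
The clause (NOT v4) is unit, so v4 = false.
The clause (NOT v0) is unit, so v0 = false.
The clause (NOT v3) is unit, so v3 = false.
All clauses are satisfied.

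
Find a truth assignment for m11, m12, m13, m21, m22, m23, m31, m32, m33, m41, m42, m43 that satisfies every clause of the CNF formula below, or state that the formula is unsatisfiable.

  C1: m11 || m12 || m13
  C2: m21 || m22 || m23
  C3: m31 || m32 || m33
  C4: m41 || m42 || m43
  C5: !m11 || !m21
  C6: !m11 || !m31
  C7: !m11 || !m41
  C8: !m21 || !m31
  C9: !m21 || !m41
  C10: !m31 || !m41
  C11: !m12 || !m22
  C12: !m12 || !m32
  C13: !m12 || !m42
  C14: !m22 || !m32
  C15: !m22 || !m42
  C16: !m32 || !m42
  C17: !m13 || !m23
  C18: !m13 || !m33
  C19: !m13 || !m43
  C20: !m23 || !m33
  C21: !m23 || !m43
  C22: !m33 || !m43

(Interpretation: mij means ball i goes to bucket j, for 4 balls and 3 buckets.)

Case m11 = false:
Case m12 = true:
(!m22) alone gives m22 = false.
(!m32) alone gives m32 = false.
(!m42) alone gives m42 = false.
Case m21 = true:
(!m31) alone gives m31 = false.
(m33) alone gives m33 = true.
(!m41) alone gives m41 = false.
(m43) alone gives m43 = true.
Now (!m43) is unsatisfied and unit — conflict.
Backtrack on m21: now try m21 = false.
(m23) alone gives m23 = true.
(!m13) alone gives m13 = false.
(!m33) alone gives m33 = false.
(m31) alone gives m31 = true.
(!m41) alone gives m41 = false.
(m43) alone gives m43 = true.
Now (!m43) is unsatisfied and unit — conflict.
Either choice for m21 ends in contradiction.
Backtrack on m12: now try m12 = false.
(m13) alone gives m13 = true.
(!m23) alone gives m23 = false.
(!m33) alone gives m33 = false.
(!m43) alone gives m43 = false.
Case m21 = true:
(!m31) alone gives m31 = false.
(m32) alone gives m32 = true.
(!m41) alone gives m41 = false.
(m42) alone gives m42 = true.
Now (!m42) is unsatisfied and unit — conflict.
Backtrack on m21: now try m21 = false.
(m22) alone gives m22 = true.
(!m32) alone gives m32 = false.
(m31) alone gives m31 = true.
(!m41) alone gives m41 = false.
(m42) alone gives m42 = true.
Now (!m42) is unsatisfied and unit — conflict.
Either choice for m21 ends in contradiction.
Either choice for m12 ends in contradiction.
Backtrack on m11: now try m11 = true.
(!m21) alone gives m21 = false.
(!m31) alone gives m31 = false.
(!m41) alone gives m41 = false.
Case m22 = true:
(!m12) alone gives m12 = false.
(!m32) alone gives m32 = false.
(m33) alone gives m33 = true.
(!m42) alone gives m42 = false.
(m43) alone gives m43 = true.
Now (!m43) is unsatisfied and unit — conflict.
Backtrack on m22: now try m22 = false.
(m23) alone gives m23 = true.
(!m13) alone gives m13 = false.
(!m33) alone gives m33 = false.
(m32) alone gives m32 = true.
(!m12) alone gives m12 = false.
(!m42) alone gives m42 = false.
(m43) alone gives m43 = true.
Now (!m43) is unsatisfied and unit — conflict.
Either choice for m22 ends in contradiction.
Either choice for m11 ends in contradiction.

UNSATISFIABLE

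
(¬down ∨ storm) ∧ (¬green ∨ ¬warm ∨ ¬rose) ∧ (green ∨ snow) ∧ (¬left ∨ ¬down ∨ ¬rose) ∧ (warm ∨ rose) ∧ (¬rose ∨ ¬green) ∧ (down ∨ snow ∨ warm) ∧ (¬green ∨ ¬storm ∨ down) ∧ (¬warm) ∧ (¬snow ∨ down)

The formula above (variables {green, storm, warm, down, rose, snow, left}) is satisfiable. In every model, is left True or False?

Suppose left = True.
(¬warm) alone gives warm = False.
(rose) alone gives rose = True.
(¬down) alone gives down = False.
(¬green) alone gives green = False.
(snow) alone gives snow = True.
Now (¬snow) is unsatisfied and unit — conflict.
So every satisfying assignment has left = False.

False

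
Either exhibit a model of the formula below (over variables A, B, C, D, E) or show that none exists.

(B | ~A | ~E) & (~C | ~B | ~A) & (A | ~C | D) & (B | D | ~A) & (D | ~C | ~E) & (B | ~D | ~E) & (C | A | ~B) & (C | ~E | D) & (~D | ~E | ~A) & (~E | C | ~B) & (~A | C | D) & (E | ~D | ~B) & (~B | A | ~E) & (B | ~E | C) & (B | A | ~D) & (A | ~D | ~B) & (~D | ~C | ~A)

A ↦ 0,  B ↦ 0,  C ↦ 0,  D ↦ 0,  E ↦ 0

Try B = 0.
Try A = 0.
The clause (~D) is unit, so D = 0.
The clause (~C) is unit, so C = 0.
The clause (~E) is unit, so E = 0.
All clauses are satisfied.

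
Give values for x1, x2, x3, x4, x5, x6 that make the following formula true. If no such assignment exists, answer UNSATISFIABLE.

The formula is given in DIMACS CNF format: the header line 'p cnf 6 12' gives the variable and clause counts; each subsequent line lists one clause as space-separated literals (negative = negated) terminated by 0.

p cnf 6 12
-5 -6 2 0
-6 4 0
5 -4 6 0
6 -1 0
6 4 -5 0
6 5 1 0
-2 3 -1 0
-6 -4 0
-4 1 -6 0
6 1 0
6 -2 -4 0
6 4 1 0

UNSATISFIABLE

Branch on x6: set x6 = False.
From the singleton clause (¬x1), x1 = False.
Now (x1) is unsatisfied and unit — conflict.
Undo x6 and try x6 = True.
From the singleton clause (x4), x4 = True.
Now (¬x4) is unsatisfied and unit — conflict.
Either choice for x6 ends in contradiction.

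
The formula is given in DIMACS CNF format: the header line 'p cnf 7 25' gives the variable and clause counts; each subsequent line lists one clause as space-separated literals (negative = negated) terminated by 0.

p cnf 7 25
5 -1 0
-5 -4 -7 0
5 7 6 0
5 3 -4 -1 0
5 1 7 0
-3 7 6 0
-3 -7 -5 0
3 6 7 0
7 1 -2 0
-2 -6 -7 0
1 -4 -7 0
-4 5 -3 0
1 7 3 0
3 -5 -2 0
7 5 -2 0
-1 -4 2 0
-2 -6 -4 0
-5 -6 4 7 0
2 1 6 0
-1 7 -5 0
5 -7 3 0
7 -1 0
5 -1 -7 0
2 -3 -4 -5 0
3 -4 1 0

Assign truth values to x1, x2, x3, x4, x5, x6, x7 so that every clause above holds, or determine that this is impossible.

x1 ↦ False,  x2 ↦ True,  x3 ↦ True,  x4 ↦ False,  x5 ↦ False,  x6 ↦ False,  x7 ↦ True

Try x5 = False.
(¬x1) alone gives x1 = False.
(x7) alone gives x7 = True.
(¬x4) alone gives x4 = False.
(x3) alone gives x3 = True.
Try x2 = True.
(¬x6) alone gives x6 = False.
This assignment satisfies each clause.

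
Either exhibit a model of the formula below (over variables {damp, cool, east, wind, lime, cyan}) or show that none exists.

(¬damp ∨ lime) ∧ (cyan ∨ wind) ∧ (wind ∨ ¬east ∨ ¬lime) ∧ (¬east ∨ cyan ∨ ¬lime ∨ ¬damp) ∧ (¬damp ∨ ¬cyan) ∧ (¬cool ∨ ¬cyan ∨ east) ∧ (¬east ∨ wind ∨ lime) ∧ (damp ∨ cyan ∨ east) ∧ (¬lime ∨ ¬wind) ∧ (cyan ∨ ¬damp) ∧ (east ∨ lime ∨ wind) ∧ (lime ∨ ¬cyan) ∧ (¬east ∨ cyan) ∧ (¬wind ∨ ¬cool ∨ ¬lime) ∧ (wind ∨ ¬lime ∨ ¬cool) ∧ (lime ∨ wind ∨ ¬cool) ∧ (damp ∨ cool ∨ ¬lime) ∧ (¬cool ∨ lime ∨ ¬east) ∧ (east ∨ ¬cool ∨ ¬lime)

UNSATISFIABLE

Try damp = False.
Try cyan = True.
Unit clause (lime) forces lime = True.
Unit clause (¬wind) forces wind = False.
Unit clause (¬east) forces east = False.
Unit clause (¬cool) forces cool = False.
But (cool) is also a unit clause — contradiction.
That branch fails; take cyan = False instead.
Unit clause (wind) forces wind = True.
Unit clause (east) forces east = True.
But (¬east) is also a unit clause — contradiction.
Either choice for cyan ends in contradiction.
That branch fails; take damp = True instead.
Unit clause (lime) forces lime = True.
Unit clause (¬cyan) forces cyan = False.
But (cyan) is also a unit clause — contradiction.
Either choice for damp ends in contradiction.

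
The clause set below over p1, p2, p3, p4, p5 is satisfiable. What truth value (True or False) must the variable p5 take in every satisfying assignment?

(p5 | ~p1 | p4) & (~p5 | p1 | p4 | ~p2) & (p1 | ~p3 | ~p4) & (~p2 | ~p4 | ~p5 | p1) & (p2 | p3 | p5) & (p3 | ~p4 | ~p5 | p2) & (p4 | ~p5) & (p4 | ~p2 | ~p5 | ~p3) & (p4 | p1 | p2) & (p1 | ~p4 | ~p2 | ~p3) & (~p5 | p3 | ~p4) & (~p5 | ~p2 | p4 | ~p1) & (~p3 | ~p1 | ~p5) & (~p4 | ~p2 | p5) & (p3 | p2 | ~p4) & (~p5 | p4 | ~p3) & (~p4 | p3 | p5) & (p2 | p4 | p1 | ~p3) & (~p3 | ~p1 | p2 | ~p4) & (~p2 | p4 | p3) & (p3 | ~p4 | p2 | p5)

False

Suppose p5 = 1.
(p4) alone gives p4 = 1.
(p3) alone gives p3 = 1.
(p1) alone gives p1 = 1.
But (~p1) is also a unit clause — contradiction.
So every satisfying assignment has p5 = False.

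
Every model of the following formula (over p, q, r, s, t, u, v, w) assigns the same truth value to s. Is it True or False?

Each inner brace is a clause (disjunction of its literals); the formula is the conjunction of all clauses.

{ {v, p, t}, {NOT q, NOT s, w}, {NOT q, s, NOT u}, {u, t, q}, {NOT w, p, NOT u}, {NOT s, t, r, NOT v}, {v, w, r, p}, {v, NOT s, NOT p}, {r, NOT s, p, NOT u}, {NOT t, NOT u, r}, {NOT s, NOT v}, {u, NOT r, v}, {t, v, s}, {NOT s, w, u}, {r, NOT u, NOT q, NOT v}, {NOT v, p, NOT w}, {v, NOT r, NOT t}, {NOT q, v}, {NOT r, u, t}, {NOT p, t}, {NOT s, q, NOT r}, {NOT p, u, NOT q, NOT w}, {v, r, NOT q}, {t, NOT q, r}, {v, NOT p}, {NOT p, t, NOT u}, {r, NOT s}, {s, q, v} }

False

Suppose s = true.
From the singleton clause (NOT v), v = false.
From the singleton clause (NOT p), p = false.
From the singleton clause (t), t = true.
From the singleton clause (NOT r), r = false.
Now (r) is unsatisfied and unit — conflict.
So every satisfying assignment has s = False.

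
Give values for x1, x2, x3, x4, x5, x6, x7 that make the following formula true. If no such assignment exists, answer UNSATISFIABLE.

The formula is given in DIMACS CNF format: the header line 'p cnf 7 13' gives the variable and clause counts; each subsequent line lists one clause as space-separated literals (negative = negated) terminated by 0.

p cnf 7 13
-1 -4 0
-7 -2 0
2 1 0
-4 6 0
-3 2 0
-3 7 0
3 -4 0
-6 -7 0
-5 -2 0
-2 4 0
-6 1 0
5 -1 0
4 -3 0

x1=True, x2=False, x3=False, x4=False, x5=True, x6=True, x7=False

Branch on x1: set x1 = True.
(¬x4) alone gives x4 = False.
(¬x2) alone gives x2 = False.
(¬x3) alone gives x3 = False.
(x5) alone gives x5 = True.
Branch on x6: set x6 = True.
(¬x7) alone gives x7 = False.
This assignment satisfies each clause.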